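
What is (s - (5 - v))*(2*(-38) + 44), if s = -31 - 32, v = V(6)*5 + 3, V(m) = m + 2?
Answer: 800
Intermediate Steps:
V(m) = 2 + m
v = 43 (v = (2 + 6)*5 + 3 = 8*5 + 3 = 40 + 3 = 43)
s = -63
(s - (5 - v))*(2*(-38) + 44) = (-63 - (5 - 1*43))*(2*(-38) + 44) = (-63 - (5 - 43))*(-76 + 44) = (-63 - 1*(-38))*(-32) = (-63 + 38)*(-32) = -25*(-32) = 800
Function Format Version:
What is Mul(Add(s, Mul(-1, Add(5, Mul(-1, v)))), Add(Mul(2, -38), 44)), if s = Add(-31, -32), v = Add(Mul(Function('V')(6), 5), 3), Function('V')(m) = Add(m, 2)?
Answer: 800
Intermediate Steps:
Function('V')(m) = Add(2, m)
v = 43 (v = Add(Mul(Add(2, 6), 5), 3) = Add(Mul(8, 5), 3) = Add(40, 3) = 43)
s = -63
Mul(Add(s, Mul(-1, Add(5, Mul(-1, v)))), Add(Mul(2, -38), 44)) = Mul(Add(-63, Mul(-1, Add(5, Mul(-1, 43)))), Add(Mul(2, -38), 44)) = Mul(Add(-63, Mul(-1, Add(5, -43))), Add(-76, 44)) = Mul(Add(-63, Mul(-1, -38)), -32) = Mul(Add(-63, 38), -32) = Mul(-25, -32) = 800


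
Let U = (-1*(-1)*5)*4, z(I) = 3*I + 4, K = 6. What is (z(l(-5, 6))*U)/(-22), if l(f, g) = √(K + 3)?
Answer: -130/11 ≈ -11.818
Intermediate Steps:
l(f, g) = 3 (l(f, g) = √(6 + 3) = √9 = 3)
z(I) = 4 + 3*I
U = 20 (U = (1*5)*4 = 5*4 = 20)
(z(l(-5, 6))*U)/(-22) = ((4 + 3*3)*20)/(-22) = ((4 + 9)*20)*(-1/22) = (13*20)*(-1/22) = 260*(-1/22) = -130/11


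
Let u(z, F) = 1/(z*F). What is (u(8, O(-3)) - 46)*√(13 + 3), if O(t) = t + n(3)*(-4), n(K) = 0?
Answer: -1105/6 ≈ -184.17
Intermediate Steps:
O(t) = t (O(t) = t + 0*(-4) = t + 0 = t)
u(z, F) = 1/(F*z)
(u(8, O(-3)) - 46)*√(13 + 3) = (1/(-3*8) - 46)*√(13 + 3) = (-⅓*⅛ - 46)*√16 = (-1/24 - 46)*4 = -1105/24*4 = -1105/6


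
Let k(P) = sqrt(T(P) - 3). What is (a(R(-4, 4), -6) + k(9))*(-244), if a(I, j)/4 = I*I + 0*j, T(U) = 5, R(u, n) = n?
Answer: -15616 - 244*sqrt(2) ≈ -15961.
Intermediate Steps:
a(I, j) = 4*I**2 (a(I, j) = 4*(I*I + 0*j) = 4*(I**2 + 0) = 4*I**2)
k(P) = sqrt(2) (k(P) = sqrt(5 - 3) = sqrt(2))
(a(R(-4, 4), -6) + k(9))*(-244) = (4*4**2 + sqrt(2))*(-244) = (4*16 + sqrt(2))*(-244) = (64 + sqrt(2))*(-244) = -15616 - 244*sqrt(2)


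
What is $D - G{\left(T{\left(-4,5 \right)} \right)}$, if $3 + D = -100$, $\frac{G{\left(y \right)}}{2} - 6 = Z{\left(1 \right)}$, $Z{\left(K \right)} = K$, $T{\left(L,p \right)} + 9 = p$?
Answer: $-117$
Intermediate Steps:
$T{\left(L,p \right)} = -9 + p$
$G{\left(y \right)} = 14$ ($G{\left(y \right)} = 12 + 2 \cdot 1 = 12 + 2 = 14$)
$D = -103$ ($D = -3 - 100 = -103$)
$D - G{\left(T{\left(-4,5 \right)} \right)} = -103 - 14 = -117$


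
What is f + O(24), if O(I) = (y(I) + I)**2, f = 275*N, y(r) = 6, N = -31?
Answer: -7625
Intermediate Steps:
f = -8525 (f = 275*(-31) = -8525)
O(I) = (6 + I)**2
f + O(24) = -8525 + (6 + 24)**2 = -8525 + 30**2 = -8525 + 900 = -7625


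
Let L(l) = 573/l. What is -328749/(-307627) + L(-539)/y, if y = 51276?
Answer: 3028570335655/2834040808676 ≈ 1.0686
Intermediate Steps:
-328749/(-307627) + L(-539)/y = -328749/(-307627) + (573/(-539))/51276 = -328749*(-1/307627) + (573*(-1/539))*(1/51276) = 328749/307627 - 573/539*1/51276 = 328749/307627 - 191/9212588 = 3028570335655/2834040808676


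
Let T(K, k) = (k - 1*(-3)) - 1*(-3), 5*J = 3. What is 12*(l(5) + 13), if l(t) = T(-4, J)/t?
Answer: 4296/25 ≈ 171.84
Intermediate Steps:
J = ⅗ (J = (⅕)*3 = ⅗ ≈ 0.60000)
T(K, k) = 6 + k (T(K, k) = (k + 3) + 3 = (3 + k) + 3 = 6 + k)
l(t) = 33/(5*t) (l(t) = (6 + ⅗)/t = 33/(5*t))
12*(l(5) + 13) = 12*((33/5)/5 + 13) = 12*((33/5)*(⅕) + 13) = 12*(33/25 + 13) = 12*(358/25) = 4296/25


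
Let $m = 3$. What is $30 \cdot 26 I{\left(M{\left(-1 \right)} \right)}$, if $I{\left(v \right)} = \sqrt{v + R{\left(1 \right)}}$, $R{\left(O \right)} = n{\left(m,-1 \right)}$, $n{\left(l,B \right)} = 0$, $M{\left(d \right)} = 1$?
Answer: $780$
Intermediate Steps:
$R{\left(O \right)} = 0$
$I{\left(v \right)} = \sqrt{v}$ ($I{\left(v \right)} = \sqrt{v + 0} = \sqrt{v}$)
$30 \cdot 26 I{\left(M{\left(-1 \right)} \right)} = 30 \cdot 26 \sqrt{1} = 780 \cdot 1 = 780$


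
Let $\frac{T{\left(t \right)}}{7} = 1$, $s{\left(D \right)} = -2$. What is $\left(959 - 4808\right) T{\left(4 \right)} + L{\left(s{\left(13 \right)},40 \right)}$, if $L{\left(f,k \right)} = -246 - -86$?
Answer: $-27103$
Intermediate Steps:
$T{\left(t \right)} = 7$ ($T{\left(t \right)} = 7 \cdot 1 = 7$)
$L{\left(f,k \right)} = -160$ ($L{\left(f,k \right)} = -246 + 86 = -160$)
$\left(959 - 4808\right) T{\left(4 \right)} + L{\left(s{\left(13 \right)},40 \right)} = \left(959 - 4808\right) 7 - 160 = \left(-3849\right) 7 - 160 = -26943 - 160 = -27103$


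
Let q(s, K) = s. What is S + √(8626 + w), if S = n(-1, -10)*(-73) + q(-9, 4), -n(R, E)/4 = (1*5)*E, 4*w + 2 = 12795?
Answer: -14609 + √47297/2 ≈ -14500.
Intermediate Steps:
w = 12793/4 (w = -½ + (¼)*12795 = -½ + 12795/4 = 12793/4 ≈ 3198.3)
n(R, E) = -20*E (n(R, E) = -4*1*5*E = -20*E)
S = -14609 (S = -20*(-10)*(-73) - 9 = 200*(-73) - 9 = -14600 - 9 = -14609)
S + √(8626 + w) = -14609 + √(8626 + 12793/4) = -14609 + √(47297/4) = -14609 + √47297/2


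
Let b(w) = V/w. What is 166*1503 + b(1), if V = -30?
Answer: 249468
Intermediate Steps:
b(w) = -30/w
166*1503 + b(1) = 166*1503 - 30/1 = 249498 - 30*1 = 249498 - 30 = 249468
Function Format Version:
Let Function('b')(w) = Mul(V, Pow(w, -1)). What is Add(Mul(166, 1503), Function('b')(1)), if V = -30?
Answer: 249468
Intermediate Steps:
Function('b')(w) = Mul(-30, Pow(w, -1))
Add(Mul(166, 1503), Function('b')(1)) = Add(Mul(166, 1503), Mul(-30, Pow(1, -1))) = Add(249498, Mul(-30, 1)) = Add(249498, -30) = 249468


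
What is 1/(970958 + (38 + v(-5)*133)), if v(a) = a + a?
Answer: 1/969666 ≈ 1.0313e-6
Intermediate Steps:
v(a) = 2*a
1/(970958 + (38 + v(-5)*133)) = 1/(970958 + (38 + (2*(-5))*133)) = 1/(970958 + (38 - 10*133)) = 1/(970958 + (38 - 1330)) = 1/(970958 - 1292) = 1/969666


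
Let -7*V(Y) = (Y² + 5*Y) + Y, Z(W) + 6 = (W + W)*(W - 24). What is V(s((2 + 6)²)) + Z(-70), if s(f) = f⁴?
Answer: -40210725325982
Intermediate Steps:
Z(W) = -6 + 2*W*(-24 + W) (Z(W) = -6 + (W + W)*(W - 24) = -6 + (2*W)*(-24 + W) = -6 + 2*W*(-24 + W))
V(Y) = -6*Y/7 - Y²/7 (V(Y) = -((Y² + 5*Y) + Y)/7 = -(Y² + 6*Y)/7 = -6*Y/7 - Y²/7)
V(s((2 + 6)²)) + Z(-70) = -((2 + 6)²)⁴*(6 + ((2 + 6)²)⁴)/7 + (-6 - 48*(-70) + 2*(-70)²) = -(8²)⁴*(6 + (8²)⁴)/7 + (-6 + 3360 + 2*4900) = -⅐*64⁴*(6 + 64⁴) + (-6 + 3360 + 9800) = -⅐*16777216*(6 + 16777216) + 13154 = -⅐*16777216*16777222 + 13154 = -40210725339136 + 13154 = -40210725325982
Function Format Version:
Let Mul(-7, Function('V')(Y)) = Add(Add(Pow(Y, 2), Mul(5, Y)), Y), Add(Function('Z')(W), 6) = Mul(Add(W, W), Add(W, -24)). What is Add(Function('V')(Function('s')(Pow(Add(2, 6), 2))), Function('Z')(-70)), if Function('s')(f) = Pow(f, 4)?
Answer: -40210725325982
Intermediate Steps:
Function('Z')(W) = Add(-6, Mul(2, W, Add(-24, W))) (Function('Z')(W) = Add(-6, Mul(Add(W, W), Add(W, -24))) = Add(-6, Mul(Mul(2, W), Add(-24, W))) = Add(-6, Mul(2, W, Add(-24, W))))
Function('V')(Y) = Add(Mul(Rational(-6, 7), Y), Mul(Rational(-1, 7), Pow(Y, 2))) (Function('V')(Y) = Mul(Rational(-1, 7), Add(Add(Pow(Y, 2), Mul(5, Y)), Y)) = Mul(Rational(-1, 7), Add(Pow(Y, 2), Mul(6, Y))) = Add(Mul(Rational(-6, 7), Y), Mul(Rational(-1, 7), Pow(Y, 2))))
Add(Function('V')(Function('s')(Pow(Add(2, 6), 2))), Function('Z')(-70)) = Add(Mul(Rational(-1, 7), Pow(Pow(Add(2, 6), 2), 4), Add(6, Pow(Pow(Add(2, 6), 2), 4))), Add(-6, Mul(-48, -70), Mul(2, Pow(-70, 2)))) = Add(Mul(Rational(-1, 7), Pow(Pow(8, 2), 4), Add(6, Pow(Pow(8, 2), 4))), Add(-6, 3360, Mul(2, 4900))) = Add(Mul(Rational(-1, 7), Pow(64, 4), Add(6, Pow(64, 4))), Add(-6, 3360, 9800)) = Add(Mul(Rational(-1, 7), 16777216, Add(6, 16777216)), 13154) = Add(Mul(Rational(-1, 7), 16777216, 16777222), 13154) = Add(-40210725339136, 13154) = -40210725325982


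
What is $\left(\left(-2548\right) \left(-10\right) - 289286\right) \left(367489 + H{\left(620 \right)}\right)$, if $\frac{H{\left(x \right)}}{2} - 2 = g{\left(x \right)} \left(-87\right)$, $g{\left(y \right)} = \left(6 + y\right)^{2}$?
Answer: $17891040911386$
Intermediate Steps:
$H{\left(x \right)} = 4 - 174 \left(6 + x\right)^{2}$ ($H{\left(x \right)} = 4 + 2 \left(6 + x\right)^{2} \left(-87\right) = 4 + 2 \left(- 87 \left(6 + x\right)^{2}\right) = 4 - 174 \left(6 + x\right)^{2}$)
$\left(\left(-2548\right) \left(-10\right) - 289286\right) \left(367489 + H{\left(620 \right)}\right) = \left(\left(-2548\right) \left(-10\right) - 289286\right) \left(367489 + \left(4 - 174 \left(6 + 620\right)^{2}\right)\right) = \left(25480 - 289286\right) \left(367489 + \left(4 - 174 \cdot 626^{2}\right)\right) = - 263806 \left(367489 + \left(4 - 68186424\right)\right) = - 263806 \left(367489 - 68186420\right) = \left(-263806\right) \left(-67818931\right) = 17891040911386$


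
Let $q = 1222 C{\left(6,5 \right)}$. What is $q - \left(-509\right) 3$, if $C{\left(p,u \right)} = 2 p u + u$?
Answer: $80957$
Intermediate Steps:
$C{\left(p,u \right)} = u + 2 p u$ ($C{\left(p,u \right)} = 2 p u + u = u + 2 p u$)
$q = 79430$ ($q = 1222 \cdot 5 \left(1 + 2 \cdot 6\right) = 1222 \cdot 5 \left(1 + 12\right) = 1222 \cdot 5 \cdot 13 = 1222 \cdot 65 = 79430$)
$q - \left(-509\right) 3 = 79430 - \left(-509\right) 3 = 79430 - -1527 = 79430 + 1527 = 80957$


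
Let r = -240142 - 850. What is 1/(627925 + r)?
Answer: 1/386933 ≈ 2.5844e-6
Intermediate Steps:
r = -240992
1/(627925 + r) = 1/(627925 - 240992) = 1/386933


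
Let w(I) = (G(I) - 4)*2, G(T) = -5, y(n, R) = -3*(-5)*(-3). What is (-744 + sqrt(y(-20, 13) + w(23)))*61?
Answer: -45384 + 183*I*sqrt(7) ≈ -45384.0 + 484.17*I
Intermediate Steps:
y(n, R) = -45 (y(n, R) = 15*(-3) = -45)
w(I) = -18 (w(I) = (-5 - 4)*2 = -9*2 = -18)
(-744 + sqrt(y(-20, 13) + w(23)))*61 = (-744 + sqrt(-45 - 18))*61 = (-744 + sqrt(-63))*61 = (-744 + 3*I*sqrt(7))*61 = -45384 + 183*I*sqrt(7)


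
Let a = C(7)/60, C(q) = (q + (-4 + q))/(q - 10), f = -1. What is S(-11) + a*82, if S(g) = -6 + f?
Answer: -104/9 ≈ -11.556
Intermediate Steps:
S(g) = -7 (S(g) = -6 - 1 = -7)
C(q) = (-4 + 2*q)/(-10 + q)
a = -1/18 (a = (2*(-2 + 7)/(-10 + 7))/60 = (2*5/(-3))*(1/60) = (2*(-1/3)*5)*(1/60) = -10/3*1/60 = -1/18 ≈ -0.055556)
S(-11) + a*82 = -7 - 1/18*82 = -7 - 41/9 = -104/9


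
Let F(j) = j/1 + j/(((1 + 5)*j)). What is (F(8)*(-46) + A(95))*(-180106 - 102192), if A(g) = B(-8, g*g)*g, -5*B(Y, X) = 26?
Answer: 736515482/3 ≈ 2.4551e+8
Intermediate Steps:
B(Y, X) = -26/5 (B(Y, X) = -⅕*26 = -26/5)
F(j) = ⅙ + j (F(j) = j*1 + j/((6*j)) = j + j*(1/(6*j)) = j + ⅙ = ⅙ + j)
A(g) = -26*g/5
(F(8)*(-46) + A(95))*(-180106 - 102192) = ((⅙ + 8)*(-46) - 26/5*95)*(-180106 - 102192) = ((49/6)*(-46) - 494)*(-282298) = (-1127/3 - 494)*(-282298) = -2609/3*(-282298) = 736515482/3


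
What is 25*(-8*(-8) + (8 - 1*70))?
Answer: 50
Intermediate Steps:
25*(-8*(-8) + (8 - 1*70)) = 25*(64 + (8 - 70)) = 25*(64 - 62) = 25*2 = 50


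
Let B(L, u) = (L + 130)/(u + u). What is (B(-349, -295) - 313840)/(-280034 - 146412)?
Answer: 185165381/251603140 ≈ 0.73594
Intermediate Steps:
B(L, u) = (130 + L)/(2*u) (B(L, u) = (130 + L)/((2*u)) = (130 + L)*(1/(2*u)) = (130 + L)/(2*u))
(B(-349, -295) - 313840)/(-280034 - 146412) = ((1/2)*(130 - 349)/(-295) - 313840)/(-280034 - 146412) = ((1/2)*(-1/295)*(-219) - 313840)/(-426446) = (219/590 - 313840)*(-1/426446) = -185165381/590*(-1/426446) = 185165381/251603140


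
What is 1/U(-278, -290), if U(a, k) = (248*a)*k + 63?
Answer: 1/19993823 ≈ 5.0015e-8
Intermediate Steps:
U(a, k) = 63 + 248*a*k (U(a, k) = 248*a*k + 63 = 63 + 248*a*k)
1/U(-278, -290) = 1/(63 + 248*(-278)*(-290)) = 1/(63 + 19993760) = 1/19993823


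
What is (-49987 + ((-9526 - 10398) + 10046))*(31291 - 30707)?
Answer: -34961160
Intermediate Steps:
(-49987 + ((-9526 - 10398) + 10046))*(31291 - 30707) = (-49987 + (-19924 + 10046))*584 = (-49987 - 9878)*584 = -59865*584 = -34961160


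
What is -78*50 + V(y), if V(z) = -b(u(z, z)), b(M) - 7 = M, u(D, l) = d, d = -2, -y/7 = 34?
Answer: -3905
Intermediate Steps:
y = -238 (y = -7*34 = -238)
u(D, l) = -2
b(M) = 7 + M
V(z) = -5 (V(z) = -(7 - 2) = -1*5 = -5)
-78*50 + V(y) = -78*50 - 5 = -3900 - 5 = -3905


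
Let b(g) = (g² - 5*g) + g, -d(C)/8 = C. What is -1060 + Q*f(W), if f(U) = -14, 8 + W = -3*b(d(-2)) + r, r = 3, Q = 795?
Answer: -12190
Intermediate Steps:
d(C) = -8*C
b(g) = g² - 4*g
W = -581 (W = -8 + (-3*(-8*(-2))*(-4 - 8*(-2)) + 3) = -8 + (-48*(-4 + 16) + 3) = -8 + (-48*12 + 3) = -8 + (-3*192 + 3) = -8 + (-576 + 3) = -8 - 573 = -581)
-1060 + Q*f(W) = -1060 + 795*(-14) = -1060 - 11130 = -12190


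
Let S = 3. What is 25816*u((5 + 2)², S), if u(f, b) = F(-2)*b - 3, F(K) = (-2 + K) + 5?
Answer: 0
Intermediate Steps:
F(K) = 3 + K
u(f, b) = -3 + b (u(f, b) = (3 - 2)*b - 3 = 1*b - 3 = b - 3 = -3 + b)
25816*u((5 + 2)², S) = 25816*(-3 + 3) = 25816*0 = 0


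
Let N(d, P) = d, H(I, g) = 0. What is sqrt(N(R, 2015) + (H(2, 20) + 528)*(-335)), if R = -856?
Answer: 2*I*sqrt(44434) ≈ 421.59*I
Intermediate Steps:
sqrt(N(R, 2015) + (H(2, 20) + 528)*(-335)) = sqrt(-856 + (0 + 528)*(-335)) = sqrt(-856 + 528*(-335)) = sqrt(-856 - 176880) = sqrt(-177736) = 2*I*sqrt(44434)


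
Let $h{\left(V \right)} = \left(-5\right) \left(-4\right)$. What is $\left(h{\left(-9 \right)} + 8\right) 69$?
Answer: $1932$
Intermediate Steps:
$h{\left(V \right)} = 20$
$\left(h{\left(-9 \right)} + 8\right) 69 = \left(20 + 8\right) 69 = 28 \cdot 69 = 1932$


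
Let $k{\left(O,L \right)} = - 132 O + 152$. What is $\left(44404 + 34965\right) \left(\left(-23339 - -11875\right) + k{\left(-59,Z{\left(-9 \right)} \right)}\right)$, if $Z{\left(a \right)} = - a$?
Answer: $-279696356$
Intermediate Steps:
$k{\left(O,L \right)} = 152 - 132 O$
$\left(44404 + 34965\right) \left(\left(-23339 - -11875\right) + k{\left(-59,Z{\left(-9 \right)} \right)}\right) = \left(44404 + 34965\right) \left(\left(-23339 - -11875\right) + \left(152 - -7788\right)\right) = 79369 \left(\left(-23339 + 11875\right) + \left(152 + 7788\right)\right) = 79369 \left(-11464 + 7940\right) = 79369 \left(-3524\right) = -279696356$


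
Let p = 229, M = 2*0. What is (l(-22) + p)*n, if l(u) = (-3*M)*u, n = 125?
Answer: 28625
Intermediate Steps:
M = 0
l(u) = 0 (l(u) = (-3*0)*u = 0*u = 0)
(l(-22) + p)*n = (0 + 229)*125 = 229*125 = 28625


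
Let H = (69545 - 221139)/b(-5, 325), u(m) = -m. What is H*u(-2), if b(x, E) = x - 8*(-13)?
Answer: -303188/99 ≈ -3062.5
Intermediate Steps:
b(x, E) = 104 + x (b(x, E) = x + 104 = 104 + x)
H = -151594/99 (H = (69545 - 221139)/(104 - 5) = -151594/99 ≈ -1531.3)
H*u(-2) = -(-151594)*(-2)/99 = -151594/99*2 = -303188/99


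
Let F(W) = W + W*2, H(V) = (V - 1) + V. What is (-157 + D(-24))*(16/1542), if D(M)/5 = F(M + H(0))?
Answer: -4256/771 ≈ -5.5201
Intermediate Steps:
H(V) = -1 + 2*V (H(V) = (-1 + V) + V = -1 + 2*V)
F(W) = 3*W (F(W) = W + 2*W = 3*W)
D(M) = -15 + 15*M (D(M) = 5*(3*(M + (-1 + 2*0))) = 5*(3*(M + (-1 + 0))) = 5*(3*(M - 1)) = 5*(3*(-1 + M)) = 5*(-3 + 3*M) = -15 + 15*M)
(-157 + D(-24))*(16/1542) = (-157 + (-15 + 15*(-24)))*(16/1542) = (-157 + (-15 - 360))*(16*(1/1542)) = (-157 - 375)*(8/771) = -532*8/771 = -4256/771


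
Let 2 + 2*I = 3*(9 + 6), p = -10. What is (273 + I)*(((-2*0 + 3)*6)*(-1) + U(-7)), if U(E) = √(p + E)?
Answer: -5301 + 589*I*√17/2 ≈ -5301.0 + 1214.3*I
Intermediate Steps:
I = 43/2 (I = -1 + (3*(9 + 6))/2 = -1 + (3*15)/2 = -1 + (½)*45 = -1 + 45/2 = 43/2 ≈ 21.500)
U(E) = √(-10 + E)
(273 + I)*(((-2*0 + 3)*6)*(-1) + U(-7)) = (273 + 43/2)*(((-2*0 + 3)*6)*(-1) + √(-10 - 7)) = 589*(((0 + 3)*6)*(-1) + √(-17))/2 = 589*((3*6)*(-1) + I*√17)/2 = 589*(18*(-1) + I*√17)/2 = 589*(-18 + I*√17)/2 = -5301 + 589*I*√17/2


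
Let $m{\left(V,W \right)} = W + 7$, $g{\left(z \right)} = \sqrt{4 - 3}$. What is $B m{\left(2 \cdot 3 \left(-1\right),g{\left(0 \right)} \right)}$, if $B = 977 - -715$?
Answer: $13536$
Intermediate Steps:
$B = 1692$ ($B = 977 + 715 = 1692$)
$g{\left(z \right)} = 1$ ($g{\left(z \right)} = \sqrt{1} = 1$)
$m{\left(V,W \right)} = 7 + W$
$B m{\left(2 \cdot 3 \left(-1\right),g{\left(0 \right)} \right)} = 1692 \left(7 + 1\right) = 1692 \cdot 8 = 13536$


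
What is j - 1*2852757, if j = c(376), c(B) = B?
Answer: -2852381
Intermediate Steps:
j = 376
j - 1*2852757 = 376 - 1*2852757 = 376 - 2852757 = -2852381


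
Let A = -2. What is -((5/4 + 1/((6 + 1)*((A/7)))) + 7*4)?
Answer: -115/4 ≈ -28.750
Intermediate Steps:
-((5/4 + 1/((6 + 1)*((A/7)))) + 7*4) = -((5/4 + 1/((6 + 1)*((-2/7)))) + 7*4) = -((5*(¼) + 1/(7*((-2*⅐)))) + 28) = -((5/4 + 1/(7*(-2/7))) + 28) = -((5/4 + (⅐)*(-7/2)) + 28) = -((5/4 - ½) + 28) = -(¾ + 28) = -1*115/4 = -115/4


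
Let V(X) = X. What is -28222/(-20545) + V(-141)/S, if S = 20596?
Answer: 578363467/423144820 ≈ 1.3668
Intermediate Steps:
-28222/(-20545) + V(-141)/S = -28222/(-20545) - 141/20596 = -28222*(-1/20545) - 141*1/20596 = 28222/20545 - 141/20596 = 578363467/423144820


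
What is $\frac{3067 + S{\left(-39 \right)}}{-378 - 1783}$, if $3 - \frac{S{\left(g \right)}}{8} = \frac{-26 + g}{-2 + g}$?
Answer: $- \frac{126211}{88601} \approx -1.4245$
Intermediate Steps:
$S{\left(g \right)} = 24 - \frac{8 \left(-26 + g\right)}{-2 + g}$ ($S{\left(g \right)} = 24 - 8 \frac{-26 + g}{-2 + g} = 24 - \frac{8 \left(-26 + g\right)}{-2 + g}$)
$\frac{3067 + S{\left(-39 \right)}}{-378 - 1783} = \frac{3067 + \frac{16 \left(10 - 39\right)}{-2 - 39}}{-378 - 1783} = \frac{3067 + 16 \frac{1}{-41} \left(-29\right)}{-2161} = \left(3067 + 16 \left(- \frac{1}{41}\right) \left(-29\right)\right) \left(- \frac{1}{2161}\right) = \left(3067 + \frac{464}{41}\right) \left(- \frac{1}{2161}\right) = \frac{126211}{41} \left(- \frac{1}{2161}\right) = - \frac{126211}{88601}$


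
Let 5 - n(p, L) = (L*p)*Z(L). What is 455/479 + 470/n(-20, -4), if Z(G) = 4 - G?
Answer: 12759/60833 ≈ 0.20974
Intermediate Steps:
n(p, L) = 5 - L*p*(4 - L)
455/479 + 470/n(-20, -4) = 455/479 + 470/(5 - 4*(-20)*(-4 - 4)) = 455*(1/479) + 470/(5 - 4*(-20)*(-8)) = 455/479 + 470/(5 - 640) = 455/479 + 470/(-635) = 455/479 + 470*(-1/635) = 455/479 - 94/127 = 12759/60833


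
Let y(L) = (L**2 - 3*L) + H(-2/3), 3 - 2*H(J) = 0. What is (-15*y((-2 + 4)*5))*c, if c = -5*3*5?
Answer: 160875/2 ≈ 80438.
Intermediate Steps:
H(J) = 3/2 (H(J) = 3/2 - 1/2*0 = 3/2 + 0 = 3/2)
y(L) = 3/2 + L**2 - 3*L (y(L) = (L**2 - 3*L) + 3/2 = 3/2 + L**2 - 3*L)
c = -75 (c = -15*5 = -75)
(-15*y((-2 + 4)*5))*c = -15*(3/2 + ((-2 + 4)*5)**2 - 3*(-2 + 4)*5)*(-75) = -15*(3/2 + (2*5)**2 - 6*5)*(-75) = -15*(3/2 + 10**2 - 3*10)*(-75) = -15*(3/2 + 100 - 30)*(-75) = -15*143/2*(-75) = -2145/2*(-75) = 160875/2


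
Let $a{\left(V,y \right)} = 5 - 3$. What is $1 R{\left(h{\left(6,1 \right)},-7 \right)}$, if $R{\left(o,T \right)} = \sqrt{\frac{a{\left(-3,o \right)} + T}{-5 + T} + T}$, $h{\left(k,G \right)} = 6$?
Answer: $\frac{i \sqrt{237}}{6} \approx 2.5658 i$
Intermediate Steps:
$a{\left(V,y \right)} = 2$ ($a{\left(V,y \right)} = 5 - 3 = 2$)
$R{\left(o,T \right)} = \sqrt{T + \frac{2 + T}{-5 + T}}$ ($R{\left(o,T \right)} = \sqrt{\frac{2 + T}{-5 + T} + T} = \sqrt{T + \frac{2 + T}{-5 + T}}$)
$1 R{\left(h{\left(6,1 \right)},-7 \right)} = 1 \sqrt{\frac{2 - 7 - 7 \left(-5 - 7\right)}{-5 - 7}} = 1 \sqrt{\frac{2 - 7 - -84}{-12}} = 1 \sqrt{- \frac{2 - 7 + 84}{12}} = 1 \sqrt{\left(- \frac{1}{12}\right) 79} = 1 \sqrt{- \frac{79}{12}} = 1 \frac{i \sqrt{237}}{6} = \frac{i \sqrt{237}}{6}$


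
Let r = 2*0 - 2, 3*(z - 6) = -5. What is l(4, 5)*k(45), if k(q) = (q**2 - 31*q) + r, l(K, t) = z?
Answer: 8164/3 ≈ 2721.3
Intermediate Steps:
z = 13/3 (z = 6 + (1/3)*(-5) = 6 - 5/3 = 13/3 ≈ 4.3333)
l(K, t) = 13/3
r = -2 (r = 0 - 2 = -2)
k(q) = -2 + q**2 - 31*q (k(q) = (q**2 - 31*q) - 2 = -2 + q**2 - 31*q)
l(4, 5)*k(45) = 13*(-2 + 45**2 - 31*45)/3 = 13*(-2 + 2025 - 1395)/3 = (13/3)*628 = 8164/3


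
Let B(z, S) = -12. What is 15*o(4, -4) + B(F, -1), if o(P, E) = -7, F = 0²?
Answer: -117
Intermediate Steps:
F = 0
15*o(4, -4) + B(F, -1) = 15*(-7) - 12 = -105 - 12 = -117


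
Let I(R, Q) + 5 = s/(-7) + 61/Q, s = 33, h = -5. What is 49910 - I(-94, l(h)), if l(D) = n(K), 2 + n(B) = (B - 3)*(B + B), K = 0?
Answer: 699303/14 ≈ 49950.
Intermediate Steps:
n(B) = -2 + 2*B*(-3 + B) (n(B) = -2 + (B - 3)*(B + B) = -2 + (-3 + B)*(2*B) = -2 + 2*B*(-3 + B))
l(D) = -2 (l(D) = -2 - 6*0 + 2*0**2 = -2 + 0 + 2*0 = -2 + 0 + 0 = -2)
I(R, Q) = -68/7 + 61/Q (I(R, Q) = -5 + (33/(-7) + 61/Q) = -5 + (33*(-1/7) + 61/Q) = -5 + (-33/7 + 61/Q) = -68/7 + 61/Q)
49910 - I(-94, l(h)) = 49910 - (-68/7 + 61/(-2)) = 49910 - (-68/7 + 61*(-1/2)) = 49910 - (-68/7 - 61/2) = 49910 - 1*(-563/14) = 49910 + 563/14 = 699303/14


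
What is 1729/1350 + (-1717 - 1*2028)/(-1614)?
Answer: 653863/181575 ≈ 3.6011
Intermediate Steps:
1729/1350 + (-1717 - 1*2028)/(-1614) = 1729*(1/1350) + (-1717 - 2028)*(-1/1614) = 1729/1350 - 3745*(-1/1614) = 1729/1350 + 3745/1614 = 653863/181575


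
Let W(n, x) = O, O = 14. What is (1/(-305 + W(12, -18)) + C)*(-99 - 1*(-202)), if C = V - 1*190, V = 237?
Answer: 1408628/291 ≈ 4840.6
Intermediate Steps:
W(n, x) = 14
C = 47 (C = 237 - 1*190 = 237 - 190 = 47)
(1/(-305 + W(12, -18)) + C)*(-99 - 1*(-202)) = (1/(-305 + 14) + 47)*(-99 - 1*(-202)) = (1/(-291) + 47)*(-99 + 202) = (-1/291 + 47)*103 = (13676/291)*103 = 1408628/291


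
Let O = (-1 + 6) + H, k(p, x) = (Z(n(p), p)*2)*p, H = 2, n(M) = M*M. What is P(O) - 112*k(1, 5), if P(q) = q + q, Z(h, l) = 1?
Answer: -210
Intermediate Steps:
n(M) = M**2
k(p, x) = 2*p (k(p, x) = (1*2)*p = 2*p)
O = 7 (O = (-1 + 6) + 2 = 5 + 2 = 7)
P(q) = 2*q
P(O) - 112*k(1, 5) = 2*7 - 224 = 14 - 112*2 = 14 - 224 = -210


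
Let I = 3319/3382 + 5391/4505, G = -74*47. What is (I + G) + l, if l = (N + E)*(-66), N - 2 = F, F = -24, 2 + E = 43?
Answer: -72063141663/15235910 ≈ -4729.8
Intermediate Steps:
E = 41 (E = -2 + 43 = 41)
N = -22 (N = 2 - 24 = -22)
G = -3478
I = 33184457/15235910 (I = 3319*(1/3382) + 5391*(1/4505) = 3319/3382 + 5391/4505 = 33184457/15235910 ≈ 2.1780)
l = -1254 (l = (-22 + 41)*(-66) = 19*(-66) = -1254)
(I + G) + l = (33184457/15235910 - 3478) - 1254 = -52957310523/15235910 - 1254 = -72063141663/15235910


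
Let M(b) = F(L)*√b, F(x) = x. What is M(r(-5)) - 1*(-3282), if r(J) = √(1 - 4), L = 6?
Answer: 3282 + 6*3^(¼)*√I ≈ 3287.6 + 5.5836*I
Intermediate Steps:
r(J) = I*√3 (r(J) = √(-3) = I*√3)
M(b) = 6*√b
M(r(-5)) - 1*(-3282) = 6*√(I*√3) - 1*(-3282) = 6*(3^(¼)*√I) + 3282 = 6*3^(¼)*√I + 3282 = 3282 + 6*3^(¼)*√I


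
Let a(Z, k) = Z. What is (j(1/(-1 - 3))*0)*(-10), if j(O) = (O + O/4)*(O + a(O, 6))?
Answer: 0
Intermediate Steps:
j(O) = 5*O²/2 (j(O) = (O + O/4)*(O + O) = (O + O*(¼))*(2*O) = (O + O/4)*(2*O) = (5*O/4)*(2*O) = 5*O²/2)
(j(1/(-1 - 3))*0)*(-10) = ((5*(1/(-1 - 3))²/2)*0)*(-10) = ((5*(1/(-4))²/2)*0)*(-10) = ((5*(-¼)²/2)*0)*(-10) = (((5/2)*(1/16))*0)*(-10) = ((5/32)*0)*(-10) = 0*(-10) = 0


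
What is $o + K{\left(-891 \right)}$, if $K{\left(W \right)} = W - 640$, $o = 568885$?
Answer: $567354$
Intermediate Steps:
$K{\left(W \right)} = -640 + W$
$o + K{\left(-891 \right)} = 568885 - 1531 = 567354$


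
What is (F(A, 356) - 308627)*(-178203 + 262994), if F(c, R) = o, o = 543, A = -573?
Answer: -26122750444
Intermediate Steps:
F(c, R) = 543
(F(A, 356) - 308627)*(-178203 + 262994) = (543 - 308627)*(-178203 + 262994) = -308084*84791 = -26122750444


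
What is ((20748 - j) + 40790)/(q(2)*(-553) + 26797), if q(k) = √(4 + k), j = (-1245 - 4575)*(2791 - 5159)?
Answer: -367660788934/716244355 - 7587282766*√6/716244355 ≈ -539.27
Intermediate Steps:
j = 13781760 (j = -5820*(-2368) = 13781760)
((20748 - j) + 40790)/(q(2)*(-553) + 26797) = ((20748 - 1*13781760) + 40790)/(√(4 + 2)*(-553) + 26797) = ((20748 - 13781760) + 40790)/(√6*(-553) + 26797) = (-13761012 + 40790)/(-553*√6 + 26797) = -13720222/(26797 - 553*√6)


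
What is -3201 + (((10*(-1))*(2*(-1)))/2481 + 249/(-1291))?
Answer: -10253302120/3202971 ≈ -3201.2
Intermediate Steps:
-3201 + (((10*(-1))*(2*(-1)))/2481 + 249/(-1291)) = -3201 + (-10*(-2)*(1/2481) + 249*(-1/1291)) = -3201 + (20*(1/2481) - 249/1291) = -3201 + (20/2481 - 249/1291) = -3201 - 591949/3202971 = -10253302120/3202971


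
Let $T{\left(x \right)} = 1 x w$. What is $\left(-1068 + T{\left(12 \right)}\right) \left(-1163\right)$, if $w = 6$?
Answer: $1158348$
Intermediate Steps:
$T{\left(x \right)} = 6 x$ ($T{\left(x \right)} = 1 x 6 = x 6 = 6 x$)
$\left(-1068 + T{\left(12 \right)}\right) \left(-1163\right) = \left(-1068 + 6 \cdot 12\right) \left(-1163\right) = \left(-1068 + 72\right) \left(-1163\right) = \left(-996\right) \left(-1163\right) = 1158348$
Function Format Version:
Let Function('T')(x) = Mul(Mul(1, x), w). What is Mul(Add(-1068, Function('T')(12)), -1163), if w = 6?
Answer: 1158348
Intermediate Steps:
Function('T')(x) = Mul(6, x) (Function('T')(x) = Mul(Mul(1, x), 6) = Mul(x, 6) = Mul(6, x))
Mul(Add(-1068, Function('T')(12)), -1163) = Mul(Add(-1068, Mul(6, 12)), -1163) = Mul(Add(-1068, 72), -1163) = Mul(-996, -1163) = 1158348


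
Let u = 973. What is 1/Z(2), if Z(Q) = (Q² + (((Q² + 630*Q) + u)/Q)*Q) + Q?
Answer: 1/2243 ≈ 0.00044583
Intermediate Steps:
Z(Q) = 973 + 2*Q² + 631*Q (Z(Q) = (Q² + (((Q² + 630*Q) + 973)/Q)*Q) + Q = (Q² + ((973 + Q² + 630*Q)/Q)*Q) + Q = (Q² + (973 + Q² + 630*Q)) + Q = (973 + 2*Q² + 630*Q) + Q = 973 + 2*Q² + 631*Q)
1/Z(2) = 1/(973 + 2*2² + 631*2) = 1/(973 + 2*4 + 1262) = 1/(973 + 8 + 1262) = 1/2243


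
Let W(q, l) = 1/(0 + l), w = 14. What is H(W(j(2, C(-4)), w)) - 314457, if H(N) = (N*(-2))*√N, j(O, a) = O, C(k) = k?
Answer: -314457 - √14/98 ≈ -3.1446e+5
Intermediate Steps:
W(q, l) = 1/l
H(N) = -2*N^(3/2) (H(N) = (-2*N)*√N = -2*N^(3/2))
H(W(j(2, C(-4)), w)) - 314457 = -2*√14/196 - 314457 = -√14/98 - 314457 = -314457 - √14/98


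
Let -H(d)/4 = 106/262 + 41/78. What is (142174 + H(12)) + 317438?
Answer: 2348138698/5109 ≈ 4.5961e+5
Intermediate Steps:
H(d) = -19010/5109 (H(d) = -4*(106/262 + 41/78) = -4*(106*(1/262) + 41*(1/78)) = -4*(53/131 + 41/78) = -4*9505/10218 = -19010/5109)
(142174 + H(12)) + 317438 = (142174 - 19010/5109) + 317438 = 726347956/5109 + 317438 = 2348138698/5109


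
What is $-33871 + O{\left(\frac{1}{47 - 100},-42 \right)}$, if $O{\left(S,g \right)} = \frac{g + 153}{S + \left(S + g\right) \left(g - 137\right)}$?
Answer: $- \frac{13502058589}{398632} \approx -33871.0$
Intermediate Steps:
$O{\left(S,g \right)} = \frac{153 + g}{S + \left(-137 + g\right) \left(S + g\right)}$ ($O{\left(S,g \right)} = \frac{153 + g}{S + \left(S + g\right) \left(-137 + g\right)} = \frac{153 + g}{S + \left(-137 + g\right) \left(S + g\right)}$)
$-33871 + O{\left(\frac{1}{47 - 100},-42 \right)} = -33871 + \frac{153 - 42}{\left(-42\right)^{2} - -5754 - \frac{136}{47 - 100} + \frac{1}{47 - 100} \left(-42\right)} = -33871 + \frac{1}{1764 + 5754 - \frac{136}{-53} + \frac{1}{-53} \left(-42\right)} 111 = -33871 + \frac{1}{1764 + 5754 - - \frac{136}{53} - - \frac{42}{53}} \cdot 111 = -33871 + \frac{1}{1764 + 5754 + \frac{136}{53} + \frac{42}{53}} \cdot 111 = -33871 + \frac{1}{\frac{398632}{53}} \cdot 111 = -33871 + \frac{53}{398632} \cdot 111 = -33871 + \frac{5883}{398632} = - \frac{13502058589}{398632}$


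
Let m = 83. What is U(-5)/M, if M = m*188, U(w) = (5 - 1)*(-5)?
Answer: -5/3901 ≈ -0.0012817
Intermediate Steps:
U(w) = -20 (U(w) = 4*(-5) = -20)
M = 15604 (M = 83*188 = 15604)
U(-5)/M = -20/15604 = -20*1/15604 = -5/3901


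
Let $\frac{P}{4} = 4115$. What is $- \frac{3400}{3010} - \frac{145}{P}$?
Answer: $- \frac{1128009}{990892} \approx -1.1384$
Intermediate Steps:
$P = 16460$ ($P = 4 \cdot 4115 = 16460$)
$- \frac{3400}{3010} - \frac{145}{P} = - \frac{3400}{3010} - \frac{145}{16460} = \left(-3400\right) \frac{1}{3010} - \frac{29}{3292} = - \frac{340}{301} - \frac{29}{3292} = - \frac{1128009}{990892}$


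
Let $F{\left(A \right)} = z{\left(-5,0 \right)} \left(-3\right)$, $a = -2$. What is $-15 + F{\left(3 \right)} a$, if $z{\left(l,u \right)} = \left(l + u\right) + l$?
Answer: $-75$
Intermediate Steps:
$z{\left(l,u \right)} = u + 2 l$
$F{\left(A \right)} = 30$ ($F{\left(A \right)} = \left(0 + 2 \left(-5\right)\right) \left(-3\right) = \left(0 - 10\right) \left(-3\right) = \left(-10\right) \left(-3\right) = 30$)
$-15 + F{\left(3 \right)} a = -15 + 30 \left(-2\right) = -15 - 60 = -75$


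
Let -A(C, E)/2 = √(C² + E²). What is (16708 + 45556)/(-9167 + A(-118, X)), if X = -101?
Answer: -570774088/83937389 + 622640*√965/83937389 ≈ -6.5696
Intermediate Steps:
A(C, E) = -2*√(C² + E²)
(16708 + 45556)/(-9167 + A(-118, X)) = (16708 + 45556)/(-9167 - 2*√((-118)² + (-101)²)) = 62264/(-9167 - 2*√(13924 + 10201)) = 62264/(-9167 - 10*√965)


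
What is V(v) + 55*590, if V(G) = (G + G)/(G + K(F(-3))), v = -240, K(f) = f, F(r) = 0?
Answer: 32452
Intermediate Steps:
V(G) = 2 (V(G) = (G + G)/(G + 0) = (2*G)/G = 2)
V(v) + 55*590 = 2 + 55*590 = 2 + 32450 = 32452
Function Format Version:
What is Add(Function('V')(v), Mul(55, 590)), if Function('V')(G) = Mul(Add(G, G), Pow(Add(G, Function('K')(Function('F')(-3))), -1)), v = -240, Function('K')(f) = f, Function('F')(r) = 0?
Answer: 32452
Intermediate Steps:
Function('V')(G) = 2 (Function('V')(G) = Mul(Add(G, G), Pow(Add(G, 0), -1)) = Mul(Mul(2, G), Pow(G, -1)) = 2)
Add(Function('V')(v), Mul(55, 590)) = Add(2, Mul(55, 590)) = Add(2, 32450) = 32452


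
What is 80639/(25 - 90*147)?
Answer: -80639/13205 ≈ -6.1067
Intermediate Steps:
80639/(25 - 90*147) = 80639/(25 - 13230) = 80639/(-13205) = 80639*(-1/13205) = -80639/13205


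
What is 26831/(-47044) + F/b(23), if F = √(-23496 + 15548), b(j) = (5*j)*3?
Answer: -26831/47044 + 2*I*√1987/345 ≈ -0.57034 + 0.25841*I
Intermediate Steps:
b(j) = 15*j
F = 2*I*√1987 (F = √(-7948) = 2*I*√1987 ≈ 89.152*I)
26831/(-47044) + F/b(23) = 26831/(-47044) + (2*I*√1987)/((15*23)) = 26831*(-1/47044) + (2*I*√1987)/345 = -26831/47044 + (2*I*√1987)*(1/345) = -26831/47044 + 2*I*√1987/345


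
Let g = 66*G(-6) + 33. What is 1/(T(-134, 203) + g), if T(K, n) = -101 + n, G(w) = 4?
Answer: 1/399 ≈ 0.0025063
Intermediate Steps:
g = 297 (g = 66*4 + 33 = 264 + 33 = 297)
1/(T(-134, 203) + g) = 1/((-101 + 203) + 297) = 1/(102 + 297) = 1/399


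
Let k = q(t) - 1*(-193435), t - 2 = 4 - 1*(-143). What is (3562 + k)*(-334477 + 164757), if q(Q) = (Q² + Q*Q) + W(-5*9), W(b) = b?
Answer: -40962600880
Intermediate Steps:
t = 149 (t = 2 + (4 - 1*(-143)) = 2 + (4 + 143) = 2 + 147 = 149)
q(Q) = -45 + 2*Q² (q(Q) = (Q² + Q*Q) - 5*9 = (Q² + Q²) - 45 = 2*Q² - 45 = -45 + 2*Q²)
k = 237792 (k = (-45 + 2*149²) - 1*(-193435) = (-45 + 2*22201) + 193435 = (-45 + 44402) + 193435 = 44357 + 193435 = 237792)
(3562 + k)*(-334477 + 164757) = (3562 + 237792)*(-334477 + 164757) = 241354*(-169720) = -40962600880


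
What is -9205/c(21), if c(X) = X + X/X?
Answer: -9205/22 ≈ -418.41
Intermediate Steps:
c(X) = 1 + X (c(X) = X + 1 = 1 + X)
-9205/c(21) = -9205/(1 + 21) = -9205/22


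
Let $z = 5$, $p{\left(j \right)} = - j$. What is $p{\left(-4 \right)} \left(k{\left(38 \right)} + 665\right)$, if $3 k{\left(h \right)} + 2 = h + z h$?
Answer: $\frac{8884}{3} \approx 2961.3$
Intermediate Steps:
$k{\left(h \right)} = - \frac{2}{3} + 2 h$ ($k{\left(h \right)} = - \frac{2}{3} + \frac{h + 5 h}{3} = - \frac{2}{3} + \frac{6 h}{3} = - \frac{2}{3} + 2 h$)
$p{\left(-4 \right)} \left(k{\left(38 \right)} + 665\right) = \left(-1\right) \left(-4\right) \left(\left(- \frac{2}{3} + 2 \cdot 38\right) + 665\right) = 4 \left(\left(- \frac{2}{3} + 76\right) + 665\right) = 4 \left(\frac{226}{3} + 665\right) = 4 \cdot \frac{2221}{3} = \frac{8884}{3}$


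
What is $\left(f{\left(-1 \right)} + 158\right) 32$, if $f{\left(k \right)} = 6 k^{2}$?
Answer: $5248$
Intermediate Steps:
$\left(f{\left(-1 \right)} + 158\right) 32 = \left(6 \left(-1\right)^{2} + 158\right) 32 = \left(6 \cdot 1 + 158\right) 32 = \left(6 + 158\right) 32 = 164 \cdot 32 = 5248$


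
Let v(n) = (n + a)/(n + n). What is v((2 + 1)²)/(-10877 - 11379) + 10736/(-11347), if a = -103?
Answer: -2149930435/2272849488 ≈ -0.94592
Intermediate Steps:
v(n) = (-103 + n)/(2*n) (v(n) = (n - 103)/(n + n) = (-103 + n)/((2*n)) = (-103 + n)*(1/(2*n)) = (-103 + n)/(2*n))
v((2 + 1)²)/(-10877 - 11379) + 10736/(-11347) = ((-103 + (2 + 1)²)/(2*((2 + 1)²)))/(-10877 - 11379) + 10736/(-11347) = ((-103 + 3²)/(2*(3²)))/(-22256) + 10736*(-1/11347) = ((½)*(-103 + 9)/9)*(-1/22256) - 10736/11347 = ((½)*(⅑)*(-94))*(-1/22256) - 10736/11347 = -47/9*(-1/22256) - 10736/11347 = 47/200304 - 10736/11347 = -2149930435/2272849488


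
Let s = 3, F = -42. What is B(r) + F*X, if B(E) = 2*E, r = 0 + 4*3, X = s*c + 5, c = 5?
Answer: -816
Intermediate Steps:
X = 20 (X = 3*5 + 5 = 15 + 5 = 20)
r = 12 (r = 0 + 12 = 12)
B(r) + F*X = 2*12 - 42*20 = 24 - 840 = -816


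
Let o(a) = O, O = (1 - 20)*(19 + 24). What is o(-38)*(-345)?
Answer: 281865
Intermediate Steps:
O = -817 (O = -19*43 = -817)
o(a) = -817
o(-38)*(-345) = -817*(-345) = 281865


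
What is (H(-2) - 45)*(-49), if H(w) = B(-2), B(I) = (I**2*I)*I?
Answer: 1421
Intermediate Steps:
B(I) = I**4 (B(I) = I**3*I = I**4)
H(w) = 16 (H(w) = (-2)**4 = 16)
(H(-2) - 45)*(-49) = (16 - 45)*(-49) = -29*(-49) = 1421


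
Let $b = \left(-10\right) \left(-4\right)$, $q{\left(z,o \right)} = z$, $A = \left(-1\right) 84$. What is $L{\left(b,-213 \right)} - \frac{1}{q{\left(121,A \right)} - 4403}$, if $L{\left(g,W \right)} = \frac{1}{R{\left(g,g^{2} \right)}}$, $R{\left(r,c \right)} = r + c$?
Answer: $\frac{2961}{3511240} \approx 0.00084329$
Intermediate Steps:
$A = -84$
$b = 40$
$R{\left(r,c \right)} = c + r$
$L{\left(g,W \right)} = \frac{1}{g + g^{2}}$ ($L{\left(g,W \right)} = \frac{1}{g^{2} + g} = \frac{1}{g + g^{2}}$)
$L{\left(b,-213 \right)} - \frac{1}{q{\left(121,A \right)} - 4403} = \frac{1}{40 \left(1 + 40\right)} - \frac{1}{121 - 4403} = \frac{1}{40 \cdot 41} - \frac{1}{-4282} = \frac{1}{40} \cdot \frac{1}{41} - - \frac{1}{4282} = \frac{1}{1640} + \frac{1}{4282} = \frac{2961}{3511240}$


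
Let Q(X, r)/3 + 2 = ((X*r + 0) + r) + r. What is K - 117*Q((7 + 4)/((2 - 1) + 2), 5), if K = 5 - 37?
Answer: -9275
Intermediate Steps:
K = -32
Q(X, r) = -6 + 6*r + 3*X*r (Q(X, r) = -6 + 3*(((X*r + 0) + r) + r) = -6 + 3*((X*r + r) + r) = -6 + 3*((r + X*r) + r) = -6 + 3*(2*r + X*r) = -6 + (6*r + 3*X*r) = -6 + 6*r + 3*X*r)
K - 117*Q((7 + 4)/((2 - 1) + 2), 5) = -32 - 117*(-6 + 6*5 + 3*((7 + 4)/((2 - 1) + 2))*5) = -32 - 117*(-6 + 30 + 3*(11/(1 + 2))*5) = -32 - 117*(-6 + 30 + 3*(11/3)*5) = -32 - 117*(-6 + 30 + 55) = -32 - 117*79 = -32 - 9243 = -9275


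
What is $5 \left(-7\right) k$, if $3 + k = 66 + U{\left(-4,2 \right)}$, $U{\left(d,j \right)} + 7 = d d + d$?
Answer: $-2380$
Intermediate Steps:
$U{\left(d,j \right)} = -7 + d + d^{2}$ ($U{\left(d,j \right)} = -7 + \left(d d + d\right) = -7 + \left(d^{2} + d\right) = -7 + \left(d + d^{2}\right) = -7 + d + d^{2}$)
$k = 68$ ($k = -3 + \left(66 - \left(11 - 16\right)\right) = -3 + \left(66 - -5\right) = -3 + \left(66 + 5\right) = -3 + 71 = 68$)
$5 \left(-7\right) k = 5 \left(-7\right) 68 = \left(-35\right) 68 = -2380$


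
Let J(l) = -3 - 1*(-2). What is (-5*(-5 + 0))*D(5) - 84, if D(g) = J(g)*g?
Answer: -209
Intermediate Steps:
J(l) = -1 (J(l) = -3 + 2 = -1)
D(g) = -g
(-5*(-5 + 0))*D(5) - 84 = (-5*(-5 + 0))*(-1*5) - 84 = -5*(-5)*(-5) - 84 = 25*(-5) - 84 = -125 - 84 = -209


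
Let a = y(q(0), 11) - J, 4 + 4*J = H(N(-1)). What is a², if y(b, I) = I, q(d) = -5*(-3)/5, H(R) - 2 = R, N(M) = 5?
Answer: 1681/16 ≈ 105.06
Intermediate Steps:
H(R) = 2 + R
J = ¾ (J = -1 + (2 + 5)/4 = -1 + (¼)*7 = -1 + 7/4 = ¾ ≈ 0.75000)
q(d) = 3 (q(d) = 15*(⅕) = 3)
a = 41/4 (a = 11 - 1*¾ = 11 - ¾ = 41/4 ≈ 10.250)
a² = (41/4)² = 1681/16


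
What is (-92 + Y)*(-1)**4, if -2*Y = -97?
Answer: -87/2 ≈ -43.500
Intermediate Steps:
Y = 97/2 (Y = -1/2*(-97) = 97/2 ≈ 48.500)
(-92 + Y)*(-1)**4 = (-92 + 97/2)*(-1)**4 = -87/2*1 = -87/2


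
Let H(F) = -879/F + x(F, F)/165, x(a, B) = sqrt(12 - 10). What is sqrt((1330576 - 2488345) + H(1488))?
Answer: sqrt(-484655780805075 + 2537040*sqrt(2))/20460 ≈ 1076.0*I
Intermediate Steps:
x(a, B) = sqrt(2)
H(F) = -879/F + sqrt(2)/165
sqrt((1330576 - 2488345) + H(1488)) = sqrt((1330576 - 2488345) + (-879/1488 + sqrt(2)/165)) = sqrt(-1157769 + (-879*1/1488 + sqrt(2)/165)) = sqrt(-1157769 + (-293/496 + sqrt(2)/165)) = sqrt(-574253717/496 + sqrt(2)/165)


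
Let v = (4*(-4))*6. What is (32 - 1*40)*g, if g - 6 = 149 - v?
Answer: -2008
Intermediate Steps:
v = -96 (v = -16*6 = -96)
g = 251 (g = 6 + (149 - 1*(-96)) = 6 + (149 + 96) = 6 + 245 = 251)
(32 - 1*40)*g = (32 - 1*40)*251 = (32 - 40)*251 = -8*251 = -2008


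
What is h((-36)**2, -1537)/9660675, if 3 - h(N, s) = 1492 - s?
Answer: -178/568275 ≈ -0.00031323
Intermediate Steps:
h(N, s) = -1489 + s (h(N, s) = 3 - (1492 - s) = 3 + (-1492 + s) = -1489 + s)
h((-36)**2, -1537)/9660675 = (-1489 - 1537)/9660675 = -3026*1/9660675 = -178/568275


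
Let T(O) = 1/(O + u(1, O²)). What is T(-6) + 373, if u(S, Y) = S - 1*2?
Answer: 2610/7 ≈ 372.86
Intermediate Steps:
u(S, Y) = -2 + S (u(S, Y) = S - 2 = -2 + S)
T(O) = 1/(-1 + O) (T(O) = 1/(O + (-2 + 1)) = 1/(O - 1) = 1/(-1 + O))
T(-6) + 373 = 1/(-1 - 6) + 373 = 1/(-7) + 373 = -⅐ + 373 = 2610/7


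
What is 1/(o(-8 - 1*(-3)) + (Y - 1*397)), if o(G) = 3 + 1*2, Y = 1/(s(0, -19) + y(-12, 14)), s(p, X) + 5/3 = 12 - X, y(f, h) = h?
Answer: -130/50957 ≈ -0.0025512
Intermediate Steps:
s(p, X) = 31/3 - X (s(p, X) = -5/3 + (12 - X) = 31/3 - X)
Y = 3/130 (Y = 1/((31/3 - 1*(-19)) + 14) = 1/((31/3 + 19) + 14) = 1/(88/3 + 14) = 1/(130/3) = 3/130 ≈ 0.023077)
o(G) = 5 (o(G) = 3 + 2 = 5)
1/(o(-8 - 1*(-3)) + (Y - 1*397)) = 1/(5 + (3/130 - 1*397)) = 1/(5 + (3/130 - 397)) = 1/(5 - 51607/130) = 1/(-50957/130) = -130/50957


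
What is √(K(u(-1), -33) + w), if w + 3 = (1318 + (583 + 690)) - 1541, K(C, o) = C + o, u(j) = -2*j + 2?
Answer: √1018 ≈ 31.906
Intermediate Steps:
u(j) = 2 - 2*j
w = 1047 (w = -3 + ((1318 + (583 + 690)) - 1541) = -3 + ((1318 + 1273) - 1541) = -3 + (2591 - 1541) = -3 + 1050 = 1047)
√(K(u(-1), -33) + w) = √(((2 - 2*(-1)) - 33) + 1047) = √(((2 + 2) - 33) + 1047) = √((4 - 33) + 1047) = √(-29 + 1047) = √1018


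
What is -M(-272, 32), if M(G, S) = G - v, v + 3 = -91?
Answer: 178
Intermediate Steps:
v = -94 (v = -3 - 91 = -94)
M(G, S) = 94 + G (M(G, S) = G - 1*(-94) = G + 94 = 94 + G)
-M(-272, 32) = -(94 - 272) = -1*(-178) = 178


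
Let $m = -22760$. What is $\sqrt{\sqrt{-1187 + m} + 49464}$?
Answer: $\sqrt{49464 + i \sqrt{23947}} \approx 222.41 + 0.3479 i$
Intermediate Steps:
$\sqrt{\sqrt{-1187 + m} + 49464} = \sqrt{\sqrt{-1187 - 22760} + 49464} = \sqrt{\sqrt{-23947} + 49464} = \sqrt{i \sqrt{23947} + 49464} = \sqrt{49464 + i \sqrt{23947}}$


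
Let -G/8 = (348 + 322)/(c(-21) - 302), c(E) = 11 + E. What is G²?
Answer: 448900/1521 ≈ 295.13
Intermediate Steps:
G = 670/39 (G = -8*(348 + 322)/((11 - 21) - 302) = -5360/(-10 - 302) = -5360/(-312) = -5360*(-1)/312 = -8*(-335/156) = 670/39 ≈ 17.179)
G² = (670/39)² = 448900/1521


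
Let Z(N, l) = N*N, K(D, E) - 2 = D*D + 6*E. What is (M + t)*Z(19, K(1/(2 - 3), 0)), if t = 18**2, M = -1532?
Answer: -436088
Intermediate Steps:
K(D, E) = 2 + D**2 + 6*E (K(D, E) = 2 + (D*D + 6*E) = 2 + (D**2 + 6*E) = 2 + D**2 + 6*E)
t = 324
Z(N, l) = N**2
(M + t)*Z(19, K(1/(2 - 3), 0)) = (-1532 + 324)*19**2 = -1208*361 = -436088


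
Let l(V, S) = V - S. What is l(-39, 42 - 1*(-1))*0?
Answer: 0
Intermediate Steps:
l(-39, 42 - 1*(-1))*0 = (-39 - (42 - 1*(-1)))*0 = (-39 - (42 + 1))*0 = (-39 - 1*43)*0 = (-39 - 43)*0 = -82*0 = 0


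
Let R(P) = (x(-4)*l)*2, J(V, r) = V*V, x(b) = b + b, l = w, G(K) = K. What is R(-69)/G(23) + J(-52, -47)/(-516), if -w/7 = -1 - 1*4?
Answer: -87788/2967 ≈ -29.588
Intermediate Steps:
w = 35 (w = -7*(-1 - 1*4) = -7*(-1 - 4) = -7*(-5) = 35)
l = 35
x(b) = 2*b
J(V, r) = V**2
R(P) = -560 (R(P) = ((2*(-4))*35)*2 = -8*35*2 = -280*2 = -560)
R(-69)/G(23) + J(-52, -47)/(-516) = -560/23 + (-52)**2/(-516) = -560*1/23 + 2704*(-1/516) = -560/23 - 676/129 = -87788/2967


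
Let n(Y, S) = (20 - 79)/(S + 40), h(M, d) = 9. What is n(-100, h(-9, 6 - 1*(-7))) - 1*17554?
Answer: -860205/49 ≈ -17555.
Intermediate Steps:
n(Y, S) = -59/(40 + S)
n(-100, h(-9, 6 - 1*(-7))) - 1*17554 = -59/(40 + 9) - 1*17554 = -59/49 - 17554 = -860205/49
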